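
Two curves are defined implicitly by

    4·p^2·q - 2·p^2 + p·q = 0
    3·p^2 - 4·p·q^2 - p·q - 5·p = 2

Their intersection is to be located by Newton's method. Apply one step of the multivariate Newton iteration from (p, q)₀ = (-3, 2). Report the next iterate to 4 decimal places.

(-4.7165, -1.2231)

At (-3, 2): F = (48.0000, 94.0000).
Jacobian J = [[8·p·q - 4·p + q, 4·p^2 + p], [6·p - 4·q^2 - q - 5, -8·p·q - p]].
At the point, J = [[-34.0000, 33.0000], [-41.0000, 51.0000]] (det J = -381.0000).
Solving J·Δ = −F gives Δ = (-1.7165, -3.2231).
Then the next iterate is (p, q)₁ = (-4.7165, -1.2231).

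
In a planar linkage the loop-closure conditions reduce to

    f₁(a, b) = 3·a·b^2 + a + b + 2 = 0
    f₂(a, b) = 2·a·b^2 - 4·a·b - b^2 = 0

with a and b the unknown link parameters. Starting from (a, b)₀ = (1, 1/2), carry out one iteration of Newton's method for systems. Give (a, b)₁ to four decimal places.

(8.6667, -3.9167)

At (1, 1/2): F = (4.2500, -1.7500).
Jacobian J = [[3·b^2 + 1, 6·a·b + 1], [2·b^2 - 4·b, 4·a·b - 4·a - 2·b]].
At the point, J = [[1.7500, 4.0000], [-1.5000, -3.0000]] (det J = 0.7500).
Solving J·Δ = −F gives Δ = (7.6667, -4.4167).
Then the next iterate is (a, b)₁ = (8.6667, -3.9167).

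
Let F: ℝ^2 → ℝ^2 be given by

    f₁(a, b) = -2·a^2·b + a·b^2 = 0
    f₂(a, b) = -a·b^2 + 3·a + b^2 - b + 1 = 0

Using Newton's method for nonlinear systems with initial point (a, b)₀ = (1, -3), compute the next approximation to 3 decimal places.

(1.594, 0.435)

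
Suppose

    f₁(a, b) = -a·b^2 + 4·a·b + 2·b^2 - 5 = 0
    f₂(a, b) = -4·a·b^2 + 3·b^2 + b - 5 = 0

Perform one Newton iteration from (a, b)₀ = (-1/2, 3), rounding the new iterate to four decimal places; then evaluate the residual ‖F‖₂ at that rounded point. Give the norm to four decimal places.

At (-1/2, 3): F = (11.5000, 43.0000).
Jacobian J = [[-b^2 + 4·b, -2·a·b + 4·a + 4·b], [-4·b^2, -8·a·b + 6·b + 1]].
At the point, J = [[3.0000, 13.0000], [-36.0000, 31.0000]] (det J = 561.0000).
Solving J·Δ = −F gives Δ = (0.3610, -0.9679).
Then the next iterate is (a, b)₁ = (-0.1390, 2.0321).
Re-evaluating at (-0.1390, 2.0321): F = (2.703004, 11.716355), so ‖F‖₂ = 12.0241.

12.0241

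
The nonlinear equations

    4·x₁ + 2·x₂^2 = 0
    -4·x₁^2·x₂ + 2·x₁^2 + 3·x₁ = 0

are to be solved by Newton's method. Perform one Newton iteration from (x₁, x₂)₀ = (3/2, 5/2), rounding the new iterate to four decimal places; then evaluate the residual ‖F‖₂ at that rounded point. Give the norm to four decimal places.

8.4844

At (3/2, 5/2): F = (18.5000, -13.5000).
Jacobian J = [[4, 4·x₂], [-8·x₁·x₂ + 4·x₁ + 3, -4·x₁^2]].
At the point, J = [[4.0000, 10.0000], [-21.0000, -9.0000]] (det J = 174.0000).
Solving J·Δ = −F gives Δ = (0.1810, -1.9224).
Then the next iterate is (x₁, x₂)₁ = (1.6810, 0.5776).
Re-evaluating at (1.6810, 0.5776): F = (7.391244, 4.165884), so ‖F‖₂ = 8.4844.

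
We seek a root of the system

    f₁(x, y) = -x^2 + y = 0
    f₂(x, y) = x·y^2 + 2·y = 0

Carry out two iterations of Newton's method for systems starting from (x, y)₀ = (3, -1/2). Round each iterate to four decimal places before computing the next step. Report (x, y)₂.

At (3, -1/2): F = (-9.5000, -0.2500).
Jacobian J = [[-2·x, 1], [y^2, 2·x·y + 2]].
At the point, J = [[-6.0000, 1.0000], [0.2500, -1.0000]] (det J = 5.7500).
Solving J·Δ = −F gives Δ = (-1.6957, -0.6739).
Then the next iterate is (x, y)₁ = (1.3043, -1.1739).
Round to (1.3043, -1.1739) and repeat: F = (-2.875098, -0.550421), J = [[-2.6086, 1.0000], [1.378041, -1.062236]].
Δ = (-2.5877, -3.8752), so (x, y)₂ = (-1.2834, -5.0491).

(-1.2834, -5.0491)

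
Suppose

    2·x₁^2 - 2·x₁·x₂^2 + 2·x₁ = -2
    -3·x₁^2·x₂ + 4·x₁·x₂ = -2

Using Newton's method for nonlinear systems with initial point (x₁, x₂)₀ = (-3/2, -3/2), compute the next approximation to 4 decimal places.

At (-3/2, -3/2): F = (10.2500, 21.1250).
Jacobian J = [[4·x₁ - 2·x₂^2 + 2, -4·x₁·x₂], [-6·x₁·x₂ + 4·x₂, -3·x₁^2 + 4·x₁]].
At the point, J = [[-8.5000, -9.0000], [-19.5000, -12.7500]] (det J = -67.1250).
Solving J·Δ = −F gives Δ = (0.8855, 0.3026).
Then the next iterate is (x₁, x₂)₁ = (-0.6145, -1.1974).

(-0.6145, -1.1974)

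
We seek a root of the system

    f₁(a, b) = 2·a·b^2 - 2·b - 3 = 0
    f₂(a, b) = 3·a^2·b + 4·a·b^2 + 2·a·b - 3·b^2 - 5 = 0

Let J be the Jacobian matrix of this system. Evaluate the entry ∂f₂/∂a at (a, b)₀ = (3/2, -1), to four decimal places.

-7.0000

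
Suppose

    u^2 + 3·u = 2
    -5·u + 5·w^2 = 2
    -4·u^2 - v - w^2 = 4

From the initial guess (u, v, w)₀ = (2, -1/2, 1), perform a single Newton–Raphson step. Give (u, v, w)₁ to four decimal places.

(0.8571, -2.9714, 1.1286)

At (2, -1/2, 1): F = (8.0000, -7.0000, -20.5000).
Jacobian J = [[2·u + 3, 0, 0], [-5, 0, 10·w], [-8·u, -1, -2·w]].
At the point, J = [[7.0000, 0.0000, 0.0000], [-5.0000, 0.0000, 10.0000], [-16.0000, -1.0000, -2.0000]] (det J = 70.0000).
Solving J·Δ = −F gives Δ = (-1.1429, -2.4714, 0.1286).
Then the next iterate is (u, v, w)₁ = (0.8571, -2.9714, 1.1286).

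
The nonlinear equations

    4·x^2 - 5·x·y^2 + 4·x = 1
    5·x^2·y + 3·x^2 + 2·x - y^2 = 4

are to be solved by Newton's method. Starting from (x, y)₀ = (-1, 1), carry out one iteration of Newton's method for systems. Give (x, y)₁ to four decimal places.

(-1.0177, 0.5841)

At (-1, 1): F = (4.0000, 1.0000).
Jacobian J = [[8·x - 5·y^2 + 4, -10·x·y], [10·x·y + 6·x + 2, 5·x^2 - 2·y]].
At the point, J = [[-9.0000, 10.0000], [-14.0000, 3.0000]] (det J = 113.0000).
Solving J·Δ = −F gives Δ = (-0.0177, -0.4159).
Then the next iterate is (x, y)₁ = (-1.0177, 0.5841).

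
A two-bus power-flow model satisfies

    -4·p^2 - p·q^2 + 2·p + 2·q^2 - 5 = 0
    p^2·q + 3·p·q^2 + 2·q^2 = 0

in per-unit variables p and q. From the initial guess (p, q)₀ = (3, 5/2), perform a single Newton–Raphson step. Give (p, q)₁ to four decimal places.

(1.6678, 1.7767)

At (3, 5/2): F = (-41.2500, 91.2500).
Jacobian J = [[-8·p - q^2 + 2, -2·p·q + 4·q], [2·p·q + 3·q^2, p^2 + 6·p·q + 4·q]].
At the point, J = [[-28.2500, -5.0000], [33.7500, 64.0000]] (det J = -1639.2500).
Solving J·Δ = −F gives Δ = (-1.3322, -0.7233).
Then the next iterate is (p, q)₁ = (1.6678, 1.7767).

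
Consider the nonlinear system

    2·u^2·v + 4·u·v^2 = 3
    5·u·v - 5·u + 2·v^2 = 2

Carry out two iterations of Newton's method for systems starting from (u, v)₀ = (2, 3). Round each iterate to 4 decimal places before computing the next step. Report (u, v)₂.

(1.1543, 1.1194)

At (2, 3): F = (93.0000, 36.0000).
Jacobian J = [[4·u·v + 4·v^2, 2·u^2 + 8·u·v], [5·v - 5, 5·u + 4·v]].
At the point, J = [[60.0000, 56.0000], [10.0000, 22.0000]] (det J = 760.0000).
Solving J·Δ = −F gives Δ = (-0.0395, -1.6184).
Then the next iterate is (u, v)₁ = (1.9605, 1.3816).
Round to (1.9605, 1.3816) and repeat: F = (22.589481, 5.558271), J = [[18.469781, 29.356135], [1.9080, 15.3289]].
Δ = (-0.8062, -0.2622), so (u, v)₂ = (1.1543, 1.1194).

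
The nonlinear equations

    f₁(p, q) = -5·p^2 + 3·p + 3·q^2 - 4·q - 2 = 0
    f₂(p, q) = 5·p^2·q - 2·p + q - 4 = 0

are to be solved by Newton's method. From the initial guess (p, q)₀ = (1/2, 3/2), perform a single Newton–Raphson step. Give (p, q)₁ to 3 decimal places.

(0.684, 1.773)

At (1/2, 3/2): F = (-1.000, -1.625).
Jacobian J = [[-10·p + 3, 6·q - 4], [10·p·q - 2, 5·p^2 + 1]].
At the point, J = [[-2.000, 5.000], [5.500, 2.250]] (det J = -32.000).
Solving J·Δ = −F gives Δ = (0.184, 0.273).
Then the next iterate is (p, q)₁ = (0.684, 1.773).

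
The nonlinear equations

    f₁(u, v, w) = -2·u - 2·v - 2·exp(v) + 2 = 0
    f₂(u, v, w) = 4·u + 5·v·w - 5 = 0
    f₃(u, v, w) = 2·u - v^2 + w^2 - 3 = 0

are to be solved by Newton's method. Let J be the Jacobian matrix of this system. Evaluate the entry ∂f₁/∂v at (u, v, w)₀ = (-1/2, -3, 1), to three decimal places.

∂f₁/∂v = -2·exp(v) - 2.
At (-1/2, -3, 1) this is -2.100.

-2.100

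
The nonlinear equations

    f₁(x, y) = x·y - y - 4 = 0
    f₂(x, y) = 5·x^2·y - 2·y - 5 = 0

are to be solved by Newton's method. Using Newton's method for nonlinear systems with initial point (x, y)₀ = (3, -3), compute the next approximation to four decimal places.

(6.1765, 6.7647)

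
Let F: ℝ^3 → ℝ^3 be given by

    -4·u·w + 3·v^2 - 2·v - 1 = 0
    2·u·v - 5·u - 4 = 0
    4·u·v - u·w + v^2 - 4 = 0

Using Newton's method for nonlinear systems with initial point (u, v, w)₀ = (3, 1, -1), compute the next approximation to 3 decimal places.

(-0.540, 1.397, -1.048)

At (3, 1, -1): F = (12.000, -13.000, 12.000).
Jacobian J = [[-4·w, 6·v - 2, -4·u], [2·v - 5, 2·u, 0], [4·v - w, 4·u + 2·v, -u]].
At the point, J = [[4.000, 4.000, -12.000], [-3.000, 6.000, 0.000], [5.000, 14.000, -3.000]] (det J = 756.000).
Solving J·Δ = −F gives Δ = (-3.540, 0.397, -0.048).
Then the next iterate is (u, v, w)₁ = (-0.540, 1.397, -1.048).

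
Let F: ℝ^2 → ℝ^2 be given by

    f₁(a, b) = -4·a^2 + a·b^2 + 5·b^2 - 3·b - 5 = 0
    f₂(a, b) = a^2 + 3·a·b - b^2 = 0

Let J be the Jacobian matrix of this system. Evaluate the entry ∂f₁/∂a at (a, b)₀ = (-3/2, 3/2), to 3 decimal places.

∂f₁/∂a = -8·a + b^2.
At (-3/2, 3/2) this is 14.250.

14.250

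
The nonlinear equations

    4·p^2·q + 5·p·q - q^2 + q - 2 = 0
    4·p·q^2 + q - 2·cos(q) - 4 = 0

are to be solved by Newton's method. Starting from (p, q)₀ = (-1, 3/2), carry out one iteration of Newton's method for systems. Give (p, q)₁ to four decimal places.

(-1.0496, 0.1577)

At (-1, 3/2): F = (-4.2500, -11.641474).
Jacobian J = [[8·p·q + 5·q, 4·p^2 + 5·p - 2·q + 1], [4·q^2, 8·p·q + 2·sin(q) + 1]].
At the point, J = [[-4.5000, -3.0000], [9.0000, -9.005010]] (det J = 67.522545).
Solving J·Δ = −F gives Δ = (-0.0496, -1.3423).
Then the next iterate is (p, q)₁ = (-1.0496, 0.1577).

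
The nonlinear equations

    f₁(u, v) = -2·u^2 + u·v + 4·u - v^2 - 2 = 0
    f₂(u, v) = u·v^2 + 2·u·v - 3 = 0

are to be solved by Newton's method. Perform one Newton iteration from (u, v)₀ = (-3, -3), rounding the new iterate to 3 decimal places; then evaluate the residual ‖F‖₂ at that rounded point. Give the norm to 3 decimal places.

11.143

At (-3, -3): F = (-32.000, -12.000).
Jacobian J = [[-4·u + v + 4, u - 2·v], [v^2 + 2·v, 2·u·v + 2·u]].
At the point, J = [[13.000, 3.000], [3.000, 12.000]] (det J = 147.000).
Solving J·Δ = −F gives Δ = (2.367, 0.408).
Then the next iterate is (u, v)₁ = (-0.633, -2.592).
Re-evaluating at (-0.633, -2.592): F = (-10.41111, -3.97132), so ‖F‖₂ = 11.143.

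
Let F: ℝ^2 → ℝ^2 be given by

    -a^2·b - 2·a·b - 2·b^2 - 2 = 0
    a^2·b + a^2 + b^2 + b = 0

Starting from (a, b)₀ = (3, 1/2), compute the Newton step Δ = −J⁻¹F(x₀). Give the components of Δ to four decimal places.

At (3, 1/2): F = (-10.0000, 14.2500).
Jacobian J = [[-2·a·b - 2·b, -a^2 - 2·a - 4·b], [2·a·b + 2·a, a^2 + 2·b + 1]].
At the point, J = [[-4.0000, -17.0000], [9.0000, 11.0000]] (det J = 109.0000).
Solving J·Δ = −F gives Δ = (-1.2133, -0.3028).

(-1.2133, -0.3028)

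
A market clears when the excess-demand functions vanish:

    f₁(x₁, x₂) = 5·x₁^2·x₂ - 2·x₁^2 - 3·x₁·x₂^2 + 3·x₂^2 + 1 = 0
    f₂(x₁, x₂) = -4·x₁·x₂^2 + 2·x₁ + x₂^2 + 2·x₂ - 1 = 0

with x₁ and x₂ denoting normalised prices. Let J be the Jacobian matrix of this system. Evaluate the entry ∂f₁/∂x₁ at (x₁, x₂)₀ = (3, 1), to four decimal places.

15.0000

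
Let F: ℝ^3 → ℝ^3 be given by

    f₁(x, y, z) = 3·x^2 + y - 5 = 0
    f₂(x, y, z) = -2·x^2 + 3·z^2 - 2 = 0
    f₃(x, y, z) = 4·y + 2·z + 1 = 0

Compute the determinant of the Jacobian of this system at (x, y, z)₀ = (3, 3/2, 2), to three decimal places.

-840.000

J = [[6·x, 1, 0], [-4·x, 0, 6·z], [0, 4, 2]].
At the point, J = [[18.000, 1.000, 0.000], [-12.000, 0.000, 12.000], [0.000, 4.000, 2.000]].
det J = -840.000.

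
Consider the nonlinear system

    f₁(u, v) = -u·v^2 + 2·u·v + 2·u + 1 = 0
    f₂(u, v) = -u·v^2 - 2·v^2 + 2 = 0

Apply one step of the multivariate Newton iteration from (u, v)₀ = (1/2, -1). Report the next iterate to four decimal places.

(1.6667, -0.6667)

At (1/2, -1): F = (0.5000, -0.5000).
Jacobian J = [[-v^2 + 2·v + 2, -2·u·v + 2·u], [-v^2, -2·u·v - 4·v]].
At the point, J = [[-1.0000, 2.0000], [-1.0000, 5.0000]] (det J = -3.0000).
Solving J·Δ = −F gives Δ = (1.1667, 0.3333).
Then the next iterate is (u, v)₁ = (1.6667, -0.6667).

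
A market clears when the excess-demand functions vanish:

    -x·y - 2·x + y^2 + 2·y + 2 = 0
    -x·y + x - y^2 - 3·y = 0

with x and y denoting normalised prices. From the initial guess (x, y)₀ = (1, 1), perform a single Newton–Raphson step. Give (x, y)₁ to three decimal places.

(1.000, 0.333)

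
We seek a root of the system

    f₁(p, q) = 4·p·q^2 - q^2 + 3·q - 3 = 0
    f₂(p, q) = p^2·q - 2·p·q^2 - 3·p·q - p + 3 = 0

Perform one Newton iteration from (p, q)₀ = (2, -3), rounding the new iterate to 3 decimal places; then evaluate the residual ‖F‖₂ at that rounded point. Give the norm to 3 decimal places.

At (2, -3): F = (51.000, -29.000).
Jacobian J = [[4·q^2, 8·p·q - 2·q + 3], [2·p·q - 2·q^2 - 3·q - 1, p^2 - 4·p·q - 3·p]].
At the point, J = [[36.000, -39.000], [-22.000, 22.000]] (det J = -66.000).
Solving J·Δ = −F gives Δ = (-0.136, 1.182).
Then the next iterate is (p, q)₁ = (1.864, -1.818).
Re-evaluating at (1.864, -1.818): F = (12.88388, -7.33588), so ‖F‖₂ = 14.826.

14.826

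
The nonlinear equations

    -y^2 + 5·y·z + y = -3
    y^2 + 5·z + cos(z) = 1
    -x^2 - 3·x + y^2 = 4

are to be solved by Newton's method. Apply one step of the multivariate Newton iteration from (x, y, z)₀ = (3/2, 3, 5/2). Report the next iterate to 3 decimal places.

At (3/2, 3, 5/2): F = (34.500, 19.69886, -1.750).
Jacobian J = [[0, -2·y + 5·z + 1, 5·y], [0, 2·y, -sin(z) + 5], [-2·x - 3, 2·y, 0]].
At the point, J = [[0.000, 7.500, 15.000], [0.000, 6.000, 4.40153], [-6.000, 6.000, 0.000]] (det J = 341.93125).
Solving J·Δ = −F gives Δ = (-2.812, -2.520, -1.040).
Then the next iterate is (x, y, z)₁ = (-1.312, 0.480, 1.460).

(-1.312, 0.480, 1.460)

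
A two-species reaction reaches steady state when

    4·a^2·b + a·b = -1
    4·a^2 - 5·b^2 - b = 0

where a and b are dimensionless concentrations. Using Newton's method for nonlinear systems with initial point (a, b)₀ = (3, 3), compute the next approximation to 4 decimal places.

At (3, 3): F = (118.0000, -12.0000).
Jacobian J = [[8·a·b + b, 4·a^2 + a], [8·a, -10·b - 1]].
At the point, J = [[75.0000, 39.0000], [24.0000, -31.0000]] (det J = -3261.0000).
Solving J·Δ = −F gives Δ = (-0.9782, -1.1444).
Then the next iterate is (a, b)₁ = (2.0218, 1.8556).

(2.0218, 1.8556)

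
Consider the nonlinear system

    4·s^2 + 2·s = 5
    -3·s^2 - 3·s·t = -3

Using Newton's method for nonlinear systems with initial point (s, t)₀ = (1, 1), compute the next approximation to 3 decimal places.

(0.900, 0.300)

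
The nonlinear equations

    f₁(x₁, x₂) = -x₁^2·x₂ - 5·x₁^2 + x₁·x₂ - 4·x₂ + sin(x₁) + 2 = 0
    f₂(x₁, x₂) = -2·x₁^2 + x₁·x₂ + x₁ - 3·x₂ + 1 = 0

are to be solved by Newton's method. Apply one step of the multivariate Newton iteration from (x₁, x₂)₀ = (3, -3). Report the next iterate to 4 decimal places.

At (3, -3): F = (-12.858880, -14.0000).
Jacobian J = [[-2·x₁·x₂ - 10·x₁ + x₂ + cos(x₁), -x₁^2 + x₁ - 4], [-4·x₁ + x₂ + 1, x₁ - 3]].
At the point, J = [[-15.989992, -10.0000], [-14.0000, 0.0000]] (det J = -140.0000).
Solving J·Δ = −F gives Δ = (-1.0000, 0.3131).
Then the next iterate is (x₁, x₂)₁ = (2.0000, -2.6869).

(2.0000, -2.6869)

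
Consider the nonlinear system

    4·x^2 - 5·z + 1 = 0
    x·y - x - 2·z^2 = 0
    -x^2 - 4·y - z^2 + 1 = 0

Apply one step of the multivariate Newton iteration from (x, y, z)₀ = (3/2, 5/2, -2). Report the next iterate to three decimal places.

(0.355, 0.799, -0.748)

At (3/2, 5/2, -2): F = (20.000, -5.750, -15.250).
Jacobian J = [[8·x, 0, -5], [y - 1, x, -4·z], [-2·x, -4, -2·z]].
At the point, J = [[12.000, 0.000, -5.000], [1.500, 1.500, 8.000], [-3.000, -4.000, 4.000]] (det J = 463.500).
Solving J·Δ = −F gives Δ = (-1.145, -1.701, 1.252).
Then the next iterate is (x, y, z)₁ = (0.355, 0.799, -0.748).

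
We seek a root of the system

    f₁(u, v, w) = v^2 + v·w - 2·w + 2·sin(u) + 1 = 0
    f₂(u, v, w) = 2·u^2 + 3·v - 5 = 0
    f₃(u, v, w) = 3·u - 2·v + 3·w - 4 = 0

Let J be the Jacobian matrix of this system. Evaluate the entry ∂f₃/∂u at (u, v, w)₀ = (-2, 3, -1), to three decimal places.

∂f₃/∂u = 3.
At (-2, 3, -1) this is 3.000.

3.000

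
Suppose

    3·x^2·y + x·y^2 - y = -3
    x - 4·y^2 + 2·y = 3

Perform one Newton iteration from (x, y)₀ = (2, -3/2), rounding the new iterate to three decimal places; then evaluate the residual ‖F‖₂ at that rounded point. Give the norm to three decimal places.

At (2, -3/2): F = (-9.000, -13.000).
Jacobian J = [[6·x·y + y^2, 3·x^2 + 2·x·y - 1], [1, -8·y + 2]].
At the point, J = [[-15.750, 5.000], [1.000, 14.000]] (det J = -225.500).
Solving J·Δ = −F gives Δ = (-0.271, 0.948).
Then the next iterate is (x, y)₁ = (1.729, -0.552).
Re-evaluating at (1.729, -0.552): F = (-0.87168, -3.59382), so ‖F‖₂ = 3.698.

3.698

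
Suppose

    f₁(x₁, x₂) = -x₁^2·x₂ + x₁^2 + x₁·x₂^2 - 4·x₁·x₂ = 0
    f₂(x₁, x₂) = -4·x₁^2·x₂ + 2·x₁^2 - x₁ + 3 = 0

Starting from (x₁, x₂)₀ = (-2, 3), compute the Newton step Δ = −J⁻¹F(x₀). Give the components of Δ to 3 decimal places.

(1.069, 0.418)

At (-2, 3): F = (-2.000, -35.000).
Jacobian J = [[-2·x₁·x₂ + 2·x₁ + x₂^2 - 4·x₂, -x₁^2 + 2·x₁·x₂ - 4·x₁], [-8·x₁·x₂ + 4·x₁ - 1, -4·x₁^2]].
At the point, J = [[5.000, -8.000], [39.000, -16.000]] (det J = 232.000).
Solving J·Δ = −F gives Δ = (1.069, 0.418).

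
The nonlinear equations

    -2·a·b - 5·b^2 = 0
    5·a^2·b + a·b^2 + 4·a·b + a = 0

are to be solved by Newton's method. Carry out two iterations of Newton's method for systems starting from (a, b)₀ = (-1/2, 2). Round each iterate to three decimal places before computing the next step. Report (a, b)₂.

At (-1/2, 2): F = (-18.000, -4.000).
Jacobian J = [[-2·b, -2·a - 10·b], [10·a·b + b^2 + 4·b + 1, 5·a^2 + 2·a·b + 4·a]].
At the point, J = [[-4.000, -19.000], [3.000, -2.750]] (det J = 68.000).
Solving J·Δ = −F gives Δ = (0.390, -1.029).
Then the next iterate is (a, b)₁ = (-0.110, 0.971).
Round to (-0.110, 0.971) and repeat: F = (-4.50059, -0.58221), J = [[-1.942, -9.490], [4.75874, -0.59312]].
Δ = (0.062, -0.487), so (a, b)₂ = (-0.048, 0.484).

(-0.048, 0.484)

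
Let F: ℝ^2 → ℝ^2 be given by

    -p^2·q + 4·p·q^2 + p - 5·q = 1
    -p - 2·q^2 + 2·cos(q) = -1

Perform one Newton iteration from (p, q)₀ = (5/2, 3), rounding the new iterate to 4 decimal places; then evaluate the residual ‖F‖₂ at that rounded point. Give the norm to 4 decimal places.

At (5/2, 3): F = (57.7500, -21.479985).
Jacobian J = [[-2·p·q + 4·q^2 + 1, -p^2 + 8·p·q - 5], [-1, -4·q - 2·sin(q)]].
At the point, J = [[22.0000, 48.7500], [-1.0000, -12.282240]] (det J = -221.459280).
Solving J·Δ = −F gives Δ = (1.5256, -1.8731).
Then the next iterate is (p, q)₁ = (4.0256, 1.1269).
Re-evaluating at (4.0256, 1.1269): F = (-0.422332, -4.706484), so ‖F‖₂ = 4.7254.

4.7254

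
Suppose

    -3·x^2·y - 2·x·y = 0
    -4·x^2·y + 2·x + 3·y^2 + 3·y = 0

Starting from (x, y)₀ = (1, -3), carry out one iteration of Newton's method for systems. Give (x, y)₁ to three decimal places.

At (1, -3): F = (15.000, 32.000).
Jacobian J = [[-6·x·y - 2·y, -3·x^2 - 2·x], [-8·x·y + 2, -4·x^2 + 6·y + 3]].
At the point, J = [[24.000, -5.000], [26.000, -19.000]] (det J = -326.000).
Solving J·Δ = −F gives Δ = (-0.383, 1.160).
Then the next iterate is (x, y)₁ = (0.617, -1.840).

(0.617, -1.840)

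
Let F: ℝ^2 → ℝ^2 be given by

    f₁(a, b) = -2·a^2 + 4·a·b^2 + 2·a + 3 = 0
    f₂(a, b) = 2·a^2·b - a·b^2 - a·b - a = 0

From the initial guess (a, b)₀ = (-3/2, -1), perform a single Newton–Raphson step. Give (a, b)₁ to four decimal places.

At (-3/2, -1): F = (-10.5000, -3.0000).
Jacobian J = [[-4·a + 4·b^2 + 2, 8·a·b], [4·a·b - b^2 - b - 1, 2·a^2 - 2·a·b - a]].
At the point, J = [[12.0000, 12.0000], [5.0000, 3.0000]] (det J = -24.0000).
Solving J·Δ = −F gives Δ = (0.1875, 0.6875).
Then the next iterate is (a, b)₁ = (-1.3125, -0.3125).

(-1.3125, -0.3125)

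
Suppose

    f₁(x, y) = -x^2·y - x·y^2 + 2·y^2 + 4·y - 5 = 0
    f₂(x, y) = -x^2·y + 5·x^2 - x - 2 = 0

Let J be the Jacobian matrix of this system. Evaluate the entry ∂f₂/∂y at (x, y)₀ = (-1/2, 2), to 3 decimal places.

-0.250

∂f₂/∂y = -x^2.
At (-1/2, 2) this is -0.250.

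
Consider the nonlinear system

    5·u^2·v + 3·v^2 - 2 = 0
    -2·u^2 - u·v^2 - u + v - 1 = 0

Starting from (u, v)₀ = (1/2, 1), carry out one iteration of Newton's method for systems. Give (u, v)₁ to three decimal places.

(0.125, 0.948)

At (1/2, 1): F = (2.250, -1.500).
Jacobian J = [[10·u·v, 5·u^2 + 6·v], [-4·u - v^2 - 1, -2·u·v + 1]].
At the point, J = [[5.000, 7.250], [-4.000, 0.000]] (det J = 29.000).
Solving J·Δ = −F gives Δ = (-0.375, -0.052).
Then the next iterate is (u, v)₁ = (0.125, 0.948).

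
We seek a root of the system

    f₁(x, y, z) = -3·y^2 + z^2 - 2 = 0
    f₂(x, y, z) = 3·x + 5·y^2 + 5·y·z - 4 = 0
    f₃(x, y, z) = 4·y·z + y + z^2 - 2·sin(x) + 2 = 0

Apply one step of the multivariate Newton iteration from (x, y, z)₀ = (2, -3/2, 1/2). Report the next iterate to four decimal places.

(2.4350, -0.5374, 0.3363)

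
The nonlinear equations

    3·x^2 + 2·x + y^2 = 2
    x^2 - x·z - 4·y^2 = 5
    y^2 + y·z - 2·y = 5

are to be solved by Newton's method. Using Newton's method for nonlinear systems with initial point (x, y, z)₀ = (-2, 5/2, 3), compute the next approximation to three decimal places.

(-1.333, 1.384, 4.178)

At (-2, 5/2, 3): F = (12.250, -20.000, 3.750).
Jacobian J = [[6·x + 2, 2·y, 0], [2·x - z, -8·y, -x], [0, 2·y + z - 2, y]].
At the point, J = [[-10.000, 5.000, 0.000], [-7.000, -20.000, 2.000], [0.000, 6.000, 2.500]] (det J = 707.500).
Solving J·Δ = −F gives Δ = (0.667, -1.116, 1.178).
Then the next iterate is (x, y, z)₁ = (-1.333, 1.384, 4.178).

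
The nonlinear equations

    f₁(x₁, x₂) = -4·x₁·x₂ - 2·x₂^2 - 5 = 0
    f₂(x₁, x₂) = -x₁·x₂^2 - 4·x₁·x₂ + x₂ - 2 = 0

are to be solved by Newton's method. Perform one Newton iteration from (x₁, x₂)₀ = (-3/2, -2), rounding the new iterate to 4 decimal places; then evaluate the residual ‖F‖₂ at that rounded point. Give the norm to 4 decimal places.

At (-3/2, -2): F = (-25.0000, -10.0000).
Jacobian J = [[-4·x₂, -4·x₁ - 4·x₂], [-x₂^2 - 4·x₂, -2·x₁·x₂ - 4·x₁ + 1]].
At the point, J = [[8.0000, 14.0000], [4.0000, 1.0000]] (det J = -48.0000).
Solving J·Δ = −F gives Δ = (2.3958, 0.4167).
Then the next iterate is (x₁, x₂)₁ = (0.8958, -1.5833).
Re-evaluating at (0.8958, -1.5833): F = (-4.340397, -0.155646), so ‖F‖₂ = 4.3432.

4.3432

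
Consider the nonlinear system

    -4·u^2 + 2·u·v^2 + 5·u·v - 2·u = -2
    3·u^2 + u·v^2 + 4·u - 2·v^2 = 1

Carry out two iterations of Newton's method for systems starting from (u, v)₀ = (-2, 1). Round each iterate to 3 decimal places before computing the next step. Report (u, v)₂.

(-1.341, -0.221)

At (-2, 1): F = (-24.000, -1.000).
Jacobian J = [[-8·u + 2·v^2 + 5·v - 2, 4·u·v + 5·u], [6·u + v^2 + 4, 2·u·v - 4·v]].
At the point, J = [[21.000, -18.000], [-7.000, -8.000]] (det J = -294.000).
Solving J·Δ = −F gives Δ = (0.592, -0.643).
Then the next iterate is (u, v)₁ = (-1.408, 0.357).
Round to (-1.408, 0.357) and repeat: F = (-5.98603, -1.11895), J = [[11.30390, -9.05062], [-4.32055, -2.43331]].
Δ = (0.067, -0.578), so (u, v)₂ = (-1.341, -0.221).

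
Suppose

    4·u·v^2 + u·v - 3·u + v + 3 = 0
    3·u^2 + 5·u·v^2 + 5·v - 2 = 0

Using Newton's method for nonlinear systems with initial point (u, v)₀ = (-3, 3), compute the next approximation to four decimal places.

At (-3, 3): F = (-102.0000, -95.0000).
Jacobian J = [[4·v^2 + v - 3, 8·u·v + u + 1], [6·u + 5·v^2, 10·u·v + 5]].
At the point, J = [[36.0000, -74.0000], [27.0000, -85.0000]] (det J = -1062.0000).
Solving J·Δ = −F gives Δ = (1.5443, -0.6271).
Then the next iterate is (u, v)₁ = (-1.4557, 2.3729).

(-1.4557, 2.3729)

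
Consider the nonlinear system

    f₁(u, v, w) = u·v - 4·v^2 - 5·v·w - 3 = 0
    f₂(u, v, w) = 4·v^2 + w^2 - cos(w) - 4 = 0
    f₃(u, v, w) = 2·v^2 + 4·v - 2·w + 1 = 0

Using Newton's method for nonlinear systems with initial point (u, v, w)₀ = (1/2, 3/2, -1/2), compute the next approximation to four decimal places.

At (1/2, 3/2, -1/2): F = (-7.5000, 4.372417, 12.5000).
Jacobian J = [[v, u - 8·v - 5·w, -5·v], [0, 8·v, 2·w + sin(w)], [0, 4·v + 4, -2]].
At the point, J = [[1.5000, -9.0000, -7.5000], [0.0000, 12.0000, -1.479426], [0.0000, 10.0000, -2.0000]] (det J = -13.808617).
Solving J·Δ = −F gives Δ = (69.0760, 1.0589, 11.5445).
Then the next iterate is (u, v, w)₁ = (69.5760, 2.5589, 11.0445).

(69.5760, 2.5589, 11.0445)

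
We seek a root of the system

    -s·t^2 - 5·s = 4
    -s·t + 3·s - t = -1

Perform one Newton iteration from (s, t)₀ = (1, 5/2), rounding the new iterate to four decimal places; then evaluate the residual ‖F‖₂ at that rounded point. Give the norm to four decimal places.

At (1, 5/2): F = (-15.2500, -1.0000).
Jacobian J = [[-t^2 - 5, -2·s·t], [-t + 3, -s - 1]].
At the point, J = [[-11.2500, -5.0000], [0.5000, -2.0000]] (det J = 25.0000).
Solving J·Δ = −F gives Δ = (-1.0200, -0.7550).
Then the next iterate is (s, t)₁ = (-0.0200, 1.7450).
Re-evaluating at (-0.0200, 1.7450): F = (-3.839100, -0.7701), so ‖F‖₂ = 3.9156.

3.9156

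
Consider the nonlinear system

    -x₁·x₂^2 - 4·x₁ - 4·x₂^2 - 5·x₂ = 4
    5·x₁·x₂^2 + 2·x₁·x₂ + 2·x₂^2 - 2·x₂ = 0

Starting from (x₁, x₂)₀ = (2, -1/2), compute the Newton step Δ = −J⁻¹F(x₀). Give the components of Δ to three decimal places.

At (2, -1/2): F = (-11.000, 2.000).
Jacobian J = [[-x₂^2 - 4, -2·x₁·x₂ - 8·x₂ - 5], [5·x₂^2 + 2·x₂, 10·x₁·x₂ + 2·x₁ + 4·x₂ - 2]].
At the point, J = [[-4.250, 1.000], [0.250, -10.000]] (det J = 42.250).
Solving J·Δ = −F gives Δ = (-2.556, 0.136).

(-2.556, 0.136)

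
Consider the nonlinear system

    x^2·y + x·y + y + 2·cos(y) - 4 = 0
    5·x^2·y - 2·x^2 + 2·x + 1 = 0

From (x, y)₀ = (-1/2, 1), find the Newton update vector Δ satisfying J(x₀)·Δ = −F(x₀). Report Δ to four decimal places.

(-2.1567, -2.3253)

At (-1/2, 1): F = (-2.169395, 0.7500).
Jacobian J = [[2·x·y + y, x^2 + x - 2·sin(y) + 1], [10·x·y - 4·x + 2, 5·x^2]].
At the point, J = [[0.0000, -0.932942], [-1.0000, 1.2500]] (det J = -0.932942).
Solving J·Δ = −F gives Δ = (-2.1567, -2.3253).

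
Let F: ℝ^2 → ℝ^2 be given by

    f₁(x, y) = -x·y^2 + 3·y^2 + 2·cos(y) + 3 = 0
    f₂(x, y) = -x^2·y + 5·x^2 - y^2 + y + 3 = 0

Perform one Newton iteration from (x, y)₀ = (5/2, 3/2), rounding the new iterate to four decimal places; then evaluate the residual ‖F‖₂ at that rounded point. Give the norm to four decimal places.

44.4398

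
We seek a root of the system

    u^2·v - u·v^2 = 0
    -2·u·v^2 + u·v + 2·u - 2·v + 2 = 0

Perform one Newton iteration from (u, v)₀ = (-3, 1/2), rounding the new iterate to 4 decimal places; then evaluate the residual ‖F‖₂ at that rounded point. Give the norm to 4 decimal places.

0.7245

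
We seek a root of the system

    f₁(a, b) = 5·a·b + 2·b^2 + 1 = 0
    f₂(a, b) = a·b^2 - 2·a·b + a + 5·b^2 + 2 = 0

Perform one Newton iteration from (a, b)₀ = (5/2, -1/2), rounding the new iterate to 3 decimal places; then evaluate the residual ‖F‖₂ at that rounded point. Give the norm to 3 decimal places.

At (5/2, -1/2): F = (-4.750, 8.875).
Jacobian J = [[5·b, 5·a + 4·b], [b^2 - 2·b + 1, 2·a·b - 2·a + 10·b]].
At the point, J = [[-2.500, 10.500], [2.250, -12.500]] (det J = 7.625).
Solving J·Δ = −F gives Δ = (4.434, 1.508).
Then the next iterate is (a, b)₁ = (6.934, 1.008).
Re-evaluating at (6.934, 1.008): F = (37.97949, 7.08076), so ‖F‖₂ = 38.634.

38.634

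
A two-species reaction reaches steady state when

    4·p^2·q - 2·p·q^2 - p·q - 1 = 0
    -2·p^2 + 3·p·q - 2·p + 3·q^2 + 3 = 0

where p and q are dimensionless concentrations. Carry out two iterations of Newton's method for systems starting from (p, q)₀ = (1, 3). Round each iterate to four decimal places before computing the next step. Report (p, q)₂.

(-0.3116, 0.4625)

At (1, 3): F = (-10.0000, 35.0000).
Jacobian J = [[8·p·q - 2·q^2 - q, 4·p^2 - 4·p·q - p], [-4·p + 3·q - 2, 3·p + 6·q]].
At the point, J = [[3.0000, -9.0000], [3.0000, 21.0000]] (det J = 90.0000).
Solving J·Δ = −F gives Δ = (-1.1667, -1.5000).
Then the next iterate is (p, q)₁ = (-0.1667, 1.5000).
Round to (-0.1667, 1.5000) and repeat: F = (0.166933, 9.277672), J = [[-8.0004, 1.278056], [3.1668, 8.4999]].
Δ = (-0.1449, -1.0375), so (p, q)₂ = (-0.3116, 0.4625).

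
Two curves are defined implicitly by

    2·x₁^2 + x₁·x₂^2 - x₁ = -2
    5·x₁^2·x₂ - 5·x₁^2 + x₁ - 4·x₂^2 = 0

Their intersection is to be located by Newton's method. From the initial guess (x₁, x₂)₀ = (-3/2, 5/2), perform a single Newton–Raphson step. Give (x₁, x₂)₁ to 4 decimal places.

At (-3/2, 5/2): F = (-1.3750, -9.6250).
Jacobian J = [[4·x₁ + x₂^2 - 1, 2·x₁·x₂], [10·x₁·x₂ - 10·x₁ + 1, 5·x₁^2 - 8·x₂]].
At the point, J = [[-0.7500, -7.5000], [-21.5000, -8.7500]] (det J = -154.6875).
Solving J·Δ = −F gives Δ = (-0.3889, -0.1444).
Then the next iterate is (x₁, x₂)₁ = (-1.8889, 2.3556).

(-1.8889, 2.3556)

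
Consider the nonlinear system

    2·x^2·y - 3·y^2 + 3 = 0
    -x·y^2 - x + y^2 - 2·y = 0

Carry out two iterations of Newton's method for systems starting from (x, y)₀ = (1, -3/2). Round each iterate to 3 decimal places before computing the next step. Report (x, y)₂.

(1.197, -0.639)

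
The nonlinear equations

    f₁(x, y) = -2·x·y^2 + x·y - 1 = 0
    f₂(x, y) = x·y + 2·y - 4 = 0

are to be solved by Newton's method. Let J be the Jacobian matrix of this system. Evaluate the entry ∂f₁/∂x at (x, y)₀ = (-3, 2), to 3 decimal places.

-6.000

∂f₁/∂x = -2·y^2 + y.
At (-3, 2) this is -6.000.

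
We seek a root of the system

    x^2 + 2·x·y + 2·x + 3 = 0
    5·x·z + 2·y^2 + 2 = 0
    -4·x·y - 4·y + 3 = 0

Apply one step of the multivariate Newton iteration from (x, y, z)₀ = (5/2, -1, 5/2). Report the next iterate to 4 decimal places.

(0.1167, -0.4667, 2.2340)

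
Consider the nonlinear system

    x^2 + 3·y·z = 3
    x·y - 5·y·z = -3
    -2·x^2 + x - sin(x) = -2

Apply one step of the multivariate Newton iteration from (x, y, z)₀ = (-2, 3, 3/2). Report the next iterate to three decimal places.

At (-2, 3, 3/2): F = (14.500, -25.500, -7.09070).
Jacobian J = [[2·x, 3·z, 3·y], [y, x - 5·z, -5·y], [-4·x - cos(x) + 1, 0, 0]].
At the point, J = [[-4.000, 4.500, 9.000], [3.000, -9.500, -15.000], [9.41615, 0.000, 0.000]] (det J = 169.49064).
Solving J·Δ = −F gives Δ = (0.753, -2.047, -0.253).
Then the next iterate is (x, y, z)₁ = (-1.247, 0.953, 1.247).

(-1.247, 0.953, 1.247)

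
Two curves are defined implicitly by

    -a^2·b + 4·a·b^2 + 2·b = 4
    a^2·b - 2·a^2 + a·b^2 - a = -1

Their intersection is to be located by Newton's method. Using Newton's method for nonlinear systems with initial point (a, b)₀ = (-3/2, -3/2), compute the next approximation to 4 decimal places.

At (-3/2, -3/2): F = (-17.1250, -8.7500).
Jacobian J = [[-2·a·b + 4·b^2, -a^2 + 8·a·b + 2], [2·a·b - 4·a + b^2 - 1, a^2 + 2·a·b]].
At the point, J = [[4.5000, 17.7500], [11.7500, 6.7500]] (det J = -178.1875).
Solving J·Δ = −F gives Δ = (0.2229, 0.9083).
Then the next iterate is (a, b)₁ = (-1.2771, -0.5917).

(-1.2771, -0.5917)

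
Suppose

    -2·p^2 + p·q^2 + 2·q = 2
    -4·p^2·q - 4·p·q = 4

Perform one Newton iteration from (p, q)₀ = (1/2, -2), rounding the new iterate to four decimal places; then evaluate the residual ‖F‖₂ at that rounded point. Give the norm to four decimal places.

545.6090

At (1/2, -2): F = (-4.5000, 2.0000).
Jacobian J = [[-4·p + q^2, 2·p·q + 2], [-8·p·q - 4·q, -4·p^2 - 4·p]].
At the point, J = [[2.0000, 0.0000], [16.0000, -3.0000]] (det J = -6.0000).
Solving J·Δ = −F gives Δ = (2.2500, 12.6667).
Then the next iterate is (p, q)₁ = (2.7500, 10.6667).
Re-evaluating at (2.7500, 10.6667): F = (317.099244, -444.001375), so ‖F‖₂ = 545.6090.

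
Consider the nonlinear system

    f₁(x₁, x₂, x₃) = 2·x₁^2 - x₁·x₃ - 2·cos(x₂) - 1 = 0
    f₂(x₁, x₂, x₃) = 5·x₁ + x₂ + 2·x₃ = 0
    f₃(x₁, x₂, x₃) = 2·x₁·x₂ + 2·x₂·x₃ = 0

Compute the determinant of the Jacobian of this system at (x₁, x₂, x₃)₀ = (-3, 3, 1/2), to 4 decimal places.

-298.0803

J = [[4·x₁ - x₃, 2·sin(x₂), -x₁], [5, 1, 2], [2·x₂, 2·x₁ + 2·x₃, 2·x₂]].
At the point, J = [[-12.5000, 0.282240, 3.0000], [5.0000, 1.0000, 2.0000], [6.0000, -5.0000, 6.0000]].
det J = -298.0803.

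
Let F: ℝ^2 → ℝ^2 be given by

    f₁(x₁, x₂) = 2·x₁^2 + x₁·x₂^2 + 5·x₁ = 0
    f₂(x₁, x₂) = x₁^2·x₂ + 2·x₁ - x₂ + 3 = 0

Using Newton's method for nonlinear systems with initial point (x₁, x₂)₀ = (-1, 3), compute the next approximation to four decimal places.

At (-1, 3): F = (-12.0000, 1.0000).
Jacobian J = [[4·x₁ + x₂^2 + 5, 2·x₁·x₂], [2·x₁·x₂ + 2, x₁^2 - 1]].
At the point, J = [[10.0000, -6.0000], [-4.0000, 0.0000]] (det J = -24.0000).
Solving J·Δ = −F gives Δ = (0.2500, -1.5833).
Then the next iterate is (x₁, x₂)₁ = (-0.7500, 1.4167).

(-0.7500, 1.4167)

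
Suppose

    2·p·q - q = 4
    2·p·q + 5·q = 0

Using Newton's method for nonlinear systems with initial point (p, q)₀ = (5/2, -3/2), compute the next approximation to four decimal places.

At (5/2, -3/2): F = (-10.0000, -15.0000).
Jacobian J = [[2·q, 2·p - 1], [2·q, 2·p + 5]].
At the point, J = [[-3.0000, 4.0000], [-3.0000, 10.0000]] (det J = -18.0000).
Solving J·Δ = −F gives Δ = (-2.2222, 0.8333).
Then the next iterate is (p, q)₁ = (0.2778, -0.6667).

(0.2778, -0.6667)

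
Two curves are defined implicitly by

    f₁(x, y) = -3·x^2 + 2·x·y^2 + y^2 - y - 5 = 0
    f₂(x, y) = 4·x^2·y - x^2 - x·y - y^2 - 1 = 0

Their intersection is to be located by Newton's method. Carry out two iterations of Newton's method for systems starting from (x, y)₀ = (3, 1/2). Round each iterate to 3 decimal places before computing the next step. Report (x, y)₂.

(0.279, 1.298)

At (3, 1/2): F = (-30.750, 6.250).
Jacobian J = [[-6·x + 2·y^2, 4·x·y + 2·y - 1], [8·x·y - 2·x - y, 4·x^2 - x - 2·y]].
At the point, J = [[-17.500, 6.000], [5.500, 32.000]] (det J = -593.000).
Solving J·Δ = −F gives Δ = (-1.723, 0.101).
Then the next iterate is (x, y)₁ = (1.277, 0.601).
Round to (1.277, 0.601) and repeat: F = (-9.20948, 0.16087), J = [[-6.93960, 3.27191], [2.98482, 4.04392]].
Δ = (-0.998, 0.697), so (x, y)₂ = (0.279, 1.298).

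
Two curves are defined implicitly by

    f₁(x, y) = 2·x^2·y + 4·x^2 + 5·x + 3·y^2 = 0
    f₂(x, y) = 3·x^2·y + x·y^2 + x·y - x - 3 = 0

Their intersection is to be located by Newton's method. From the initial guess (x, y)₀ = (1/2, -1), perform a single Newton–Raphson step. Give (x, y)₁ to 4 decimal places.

At (1/2, -1): F = (6.0000, -4.2500).
Jacobian J = [[4·x·y + 8·x + 5, 2·x^2 + 6·y], [6·x·y + y^2 + y - 1, 3·x^2 + 2·x·y + x]].
At the point, J = [[7.0000, -5.5000], [-4.0000, 0.2500]] (det J = -20.2500).
Solving J·Δ = −F gives Δ = (-1.0802, -0.2840).
Then the next iterate is (x, y)₁ = (-0.5802, -1.2840).

(-0.5802, -1.2840)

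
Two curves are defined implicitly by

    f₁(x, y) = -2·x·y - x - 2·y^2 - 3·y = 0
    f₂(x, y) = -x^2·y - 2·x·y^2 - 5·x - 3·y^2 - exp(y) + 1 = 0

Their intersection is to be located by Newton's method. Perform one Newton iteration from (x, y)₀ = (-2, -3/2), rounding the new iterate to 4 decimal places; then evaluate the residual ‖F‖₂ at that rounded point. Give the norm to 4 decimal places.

At (-2, -3/2): F = (-4.0000, 19.026870).
Jacobian J = [[-2·y - 1, -2·x - 4·y - 3], [-2·x·y - 2·y^2 - 5, -x^2 - 4·x·y - 6·y - exp(y)]].
At the point, J = [[2.0000, 7.0000], [-15.5000, -7.223130]] (det J = 94.053740).
Solving J·Δ = −F gives Δ = (1.1089, 0.2546).
Then the next iterate is (x, y)₁ = (-0.8911, -1.2454).
Re-evaluating at (-0.8911, -1.2454): F = (-0.694294, 4.267762), so ‖F‖₂ = 4.3239.

4.3239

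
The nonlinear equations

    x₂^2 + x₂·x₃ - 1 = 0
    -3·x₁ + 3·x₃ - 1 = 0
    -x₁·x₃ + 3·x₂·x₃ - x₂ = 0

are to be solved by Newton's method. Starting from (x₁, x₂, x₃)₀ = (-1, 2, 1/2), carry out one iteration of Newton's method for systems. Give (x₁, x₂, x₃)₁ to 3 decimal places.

(0.091, 1.145, 0.425)

At (-1, 2, 1/2): F = (4.000, 3.500, 1.500).
Jacobian J = [[0, 2·x₂ + x₃, x₂], [-3, 0, 3], [-x₃, 3·x₃ - 1, -x₁ + 3·x₂]].
At the point, J = [[0.000, 4.500, 2.000], [-3.000, 0.000, 3.000], [-0.500, 0.500, 7.000]] (det J = 84.750).
Solving J·Δ = −F gives Δ = (1.091, -0.855, -0.075).
Then the next iterate is (x₁, x₂, x₃)₁ = (0.091, 1.145, 0.425).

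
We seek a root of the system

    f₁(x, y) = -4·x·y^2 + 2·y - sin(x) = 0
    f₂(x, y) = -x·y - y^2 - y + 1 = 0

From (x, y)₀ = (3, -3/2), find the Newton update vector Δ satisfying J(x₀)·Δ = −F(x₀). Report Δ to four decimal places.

(-3.0692, 0.1462)

At (3, -3/2): F = (-30.141120, 4.7500).
Jacobian J = [[-4·y^2 - cos(x), -8·x·y + 2], [-y, -x - 2·y - 1]].
At the point, J = [[-8.010008, 38.0000], [1.5000, -1.0000]] (det J = -48.989992).
Solving J·Δ = −F gives Δ = (-3.0692, 0.1462).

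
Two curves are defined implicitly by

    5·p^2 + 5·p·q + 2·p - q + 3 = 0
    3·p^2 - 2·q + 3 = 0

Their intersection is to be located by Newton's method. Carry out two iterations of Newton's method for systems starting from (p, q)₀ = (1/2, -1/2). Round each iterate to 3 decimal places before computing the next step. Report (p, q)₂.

At (1/2, -1/2): F = (4.500, 4.750).
Jacobian J = [[10·p + 5·q + 2, 5·p - 1], [6·p, -2]].
At the point, J = [[4.500, 1.500], [3.000, -2.000]] (det J = -13.500).
Solving J·Δ = −F gives Δ = (-1.194, 0.583).
Then the next iterate is (p, q)₁ = (-0.694, 0.083).
Round to (-0.694, 0.083) and repeat: F = (3.64917, 4.27891), J = [[-4.525, -4.470], [-4.164, -2.000]].
Δ = (1.237, -0.436), so (p, q)₂ = (0.543, -0.353).

(0.543, -0.353)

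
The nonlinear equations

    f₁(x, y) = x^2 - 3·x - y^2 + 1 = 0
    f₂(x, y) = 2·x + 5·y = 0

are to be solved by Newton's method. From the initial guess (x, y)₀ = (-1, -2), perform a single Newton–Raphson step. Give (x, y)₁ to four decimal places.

(0.6061, -0.2424)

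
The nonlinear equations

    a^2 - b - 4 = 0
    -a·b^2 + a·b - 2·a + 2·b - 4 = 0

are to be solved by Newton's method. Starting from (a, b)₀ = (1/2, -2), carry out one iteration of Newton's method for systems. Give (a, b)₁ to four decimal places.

(-5.1786, -9.4286)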